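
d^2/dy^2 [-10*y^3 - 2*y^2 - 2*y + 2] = -60*y - 4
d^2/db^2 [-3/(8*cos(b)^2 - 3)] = 48*(16*sin(b)^4 - 14*sin(b)^2 - 5)/(8*cos(b)^2 - 3)^3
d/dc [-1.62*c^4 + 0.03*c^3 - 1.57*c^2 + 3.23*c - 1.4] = -6.48*c^3 + 0.09*c^2 - 3.14*c + 3.23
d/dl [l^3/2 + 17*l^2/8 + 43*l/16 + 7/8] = 3*l^2/2 + 17*l/4 + 43/16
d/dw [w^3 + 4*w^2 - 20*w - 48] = 3*w^2 + 8*w - 20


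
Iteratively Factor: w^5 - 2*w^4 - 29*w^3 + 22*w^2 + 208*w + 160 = (w + 4)*(w^4 - 6*w^3 - 5*w^2 + 42*w + 40) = (w + 1)*(w + 4)*(w^3 - 7*w^2 + 2*w + 40) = (w - 4)*(w + 1)*(w + 4)*(w^2 - 3*w - 10) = (w - 5)*(w - 4)*(w + 1)*(w + 4)*(w + 2)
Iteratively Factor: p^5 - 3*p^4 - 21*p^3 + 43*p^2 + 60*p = (p + 4)*(p^4 - 7*p^3 + 7*p^2 + 15*p) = p*(p + 4)*(p^3 - 7*p^2 + 7*p + 15) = p*(p + 1)*(p + 4)*(p^2 - 8*p + 15) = p*(p - 5)*(p + 1)*(p + 4)*(p - 3)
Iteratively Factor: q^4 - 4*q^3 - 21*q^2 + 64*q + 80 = (q - 5)*(q^3 + q^2 - 16*q - 16) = (q - 5)*(q - 4)*(q^2 + 5*q + 4) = (q - 5)*(q - 4)*(q + 4)*(q + 1)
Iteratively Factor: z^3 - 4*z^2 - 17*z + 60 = (z - 5)*(z^2 + z - 12) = (z - 5)*(z - 3)*(z + 4)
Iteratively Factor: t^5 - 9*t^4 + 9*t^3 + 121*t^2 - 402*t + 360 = (t - 2)*(t^4 - 7*t^3 - 5*t^2 + 111*t - 180) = (t - 3)*(t - 2)*(t^3 - 4*t^2 - 17*t + 60) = (t - 5)*(t - 3)*(t - 2)*(t^2 + t - 12) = (t - 5)*(t - 3)*(t - 2)*(t + 4)*(t - 3)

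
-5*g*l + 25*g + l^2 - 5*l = (-5*g + l)*(l - 5)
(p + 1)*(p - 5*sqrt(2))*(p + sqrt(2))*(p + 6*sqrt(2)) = p^4 + p^3 + 2*sqrt(2)*p^3 - 58*p^2 + 2*sqrt(2)*p^2 - 60*sqrt(2)*p - 58*p - 60*sqrt(2)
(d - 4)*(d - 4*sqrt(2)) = d^2 - 4*sqrt(2)*d - 4*d + 16*sqrt(2)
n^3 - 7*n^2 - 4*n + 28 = (n - 7)*(n - 2)*(n + 2)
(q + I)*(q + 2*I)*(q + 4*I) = q^3 + 7*I*q^2 - 14*q - 8*I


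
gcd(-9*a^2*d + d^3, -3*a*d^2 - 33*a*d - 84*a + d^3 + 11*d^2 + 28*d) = 3*a - d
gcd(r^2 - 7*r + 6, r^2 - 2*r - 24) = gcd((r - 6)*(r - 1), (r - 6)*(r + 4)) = r - 6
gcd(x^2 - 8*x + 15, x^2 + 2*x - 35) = x - 5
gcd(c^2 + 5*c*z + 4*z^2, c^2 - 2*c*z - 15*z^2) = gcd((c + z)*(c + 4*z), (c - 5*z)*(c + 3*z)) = 1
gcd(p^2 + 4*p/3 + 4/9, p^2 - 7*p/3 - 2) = p + 2/3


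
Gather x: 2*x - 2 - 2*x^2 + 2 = -2*x^2 + 2*x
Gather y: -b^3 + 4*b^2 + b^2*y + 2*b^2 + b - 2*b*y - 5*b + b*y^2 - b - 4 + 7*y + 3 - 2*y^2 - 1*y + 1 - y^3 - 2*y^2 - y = -b^3 + 6*b^2 - 5*b - y^3 + y^2*(b - 4) + y*(b^2 - 2*b + 5)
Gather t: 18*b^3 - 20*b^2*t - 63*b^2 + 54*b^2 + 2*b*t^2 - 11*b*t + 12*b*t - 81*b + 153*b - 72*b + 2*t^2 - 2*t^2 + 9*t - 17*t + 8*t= 18*b^3 - 9*b^2 + 2*b*t^2 + t*(-20*b^2 + b)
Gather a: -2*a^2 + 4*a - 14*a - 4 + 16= -2*a^2 - 10*a + 12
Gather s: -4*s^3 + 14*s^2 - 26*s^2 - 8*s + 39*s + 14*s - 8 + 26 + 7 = -4*s^3 - 12*s^2 + 45*s + 25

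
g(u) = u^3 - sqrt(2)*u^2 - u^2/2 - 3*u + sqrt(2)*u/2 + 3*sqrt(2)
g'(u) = 3*u^2 - 2*sqrt(2)*u - u - 3 + sqrt(2)/2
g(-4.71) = -131.91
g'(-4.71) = 82.29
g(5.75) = 117.88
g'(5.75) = 74.88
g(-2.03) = -7.36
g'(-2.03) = 17.84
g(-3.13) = -38.00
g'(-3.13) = 39.08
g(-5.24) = -180.18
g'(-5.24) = 100.14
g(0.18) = 3.77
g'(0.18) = -2.88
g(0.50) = 2.74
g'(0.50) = -3.46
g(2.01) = 0.02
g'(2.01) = 2.13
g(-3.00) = -33.11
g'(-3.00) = 36.19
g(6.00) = 137.57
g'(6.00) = 82.74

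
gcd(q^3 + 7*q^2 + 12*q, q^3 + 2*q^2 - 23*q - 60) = q^2 + 7*q + 12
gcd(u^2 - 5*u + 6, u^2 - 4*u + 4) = u - 2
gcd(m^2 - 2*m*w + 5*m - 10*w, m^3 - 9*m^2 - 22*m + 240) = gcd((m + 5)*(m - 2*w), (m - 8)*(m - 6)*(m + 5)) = m + 5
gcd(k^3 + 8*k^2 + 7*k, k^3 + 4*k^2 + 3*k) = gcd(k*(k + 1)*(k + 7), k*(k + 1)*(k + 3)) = k^2 + k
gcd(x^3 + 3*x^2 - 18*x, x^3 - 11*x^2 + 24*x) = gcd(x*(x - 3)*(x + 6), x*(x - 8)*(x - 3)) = x^2 - 3*x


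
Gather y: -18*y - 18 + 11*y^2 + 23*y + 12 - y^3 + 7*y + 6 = -y^3 + 11*y^2 + 12*y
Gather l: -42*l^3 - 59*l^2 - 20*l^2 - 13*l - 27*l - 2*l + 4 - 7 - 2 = -42*l^3 - 79*l^2 - 42*l - 5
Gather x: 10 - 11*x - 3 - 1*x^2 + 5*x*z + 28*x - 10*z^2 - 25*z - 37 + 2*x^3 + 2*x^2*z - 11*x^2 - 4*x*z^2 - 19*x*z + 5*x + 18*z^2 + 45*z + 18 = 2*x^3 + x^2*(2*z - 12) + x*(-4*z^2 - 14*z + 22) + 8*z^2 + 20*z - 12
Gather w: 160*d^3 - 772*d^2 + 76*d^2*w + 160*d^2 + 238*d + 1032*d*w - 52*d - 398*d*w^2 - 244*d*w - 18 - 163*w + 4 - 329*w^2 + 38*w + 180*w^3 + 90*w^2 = 160*d^3 - 612*d^2 + 186*d + 180*w^3 + w^2*(-398*d - 239) + w*(76*d^2 + 788*d - 125) - 14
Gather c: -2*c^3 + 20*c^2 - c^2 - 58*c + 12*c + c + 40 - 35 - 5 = -2*c^3 + 19*c^2 - 45*c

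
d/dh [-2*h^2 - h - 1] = -4*h - 1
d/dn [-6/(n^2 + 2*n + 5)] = 12*(n + 1)/(n^2 + 2*n + 5)^2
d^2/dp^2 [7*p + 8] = 0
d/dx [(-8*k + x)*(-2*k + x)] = -10*k + 2*x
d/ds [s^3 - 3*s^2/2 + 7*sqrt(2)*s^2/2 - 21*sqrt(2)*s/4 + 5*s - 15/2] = 3*s^2 - 3*s + 7*sqrt(2)*s - 21*sqrt(2)/4 + 5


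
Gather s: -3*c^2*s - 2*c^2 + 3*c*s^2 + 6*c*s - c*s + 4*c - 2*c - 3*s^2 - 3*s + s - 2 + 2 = -2*c^2 + 2*c + s^2*(3*c - 3) + s*(-3*c^2 + 5*c - 2)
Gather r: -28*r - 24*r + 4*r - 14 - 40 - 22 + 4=-48*r - 72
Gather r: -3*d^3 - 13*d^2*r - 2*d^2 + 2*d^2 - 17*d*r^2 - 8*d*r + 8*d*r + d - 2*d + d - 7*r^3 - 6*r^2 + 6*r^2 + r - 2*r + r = -3*d^3 - 13*d^2*r - 17*d*r^2 - 7*r^3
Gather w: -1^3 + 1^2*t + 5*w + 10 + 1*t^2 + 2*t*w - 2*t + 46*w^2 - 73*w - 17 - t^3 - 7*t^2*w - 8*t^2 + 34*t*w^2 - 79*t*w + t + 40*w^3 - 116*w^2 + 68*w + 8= -t^3 - 7*t^2 + 40*w^3 + w^2*(34*t - 70) + w*(-7*t^2 - 77*t)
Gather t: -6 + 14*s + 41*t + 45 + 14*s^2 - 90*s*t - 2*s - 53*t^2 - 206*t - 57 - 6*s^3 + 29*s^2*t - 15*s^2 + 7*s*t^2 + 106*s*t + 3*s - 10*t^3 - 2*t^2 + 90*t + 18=-6*s^3 - s^2 + 15*s - 10*t^3 + t^2*(7*s - 55) + t*(29*s^2 + 16*s - 75)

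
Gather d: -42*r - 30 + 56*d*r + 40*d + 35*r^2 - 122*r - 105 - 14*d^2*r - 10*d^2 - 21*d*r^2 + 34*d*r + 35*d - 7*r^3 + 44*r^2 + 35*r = d^2*(-14*r - 10) + d*(-21*r^2 + 90*r + 75) - 7*r^3 + 79*r^2 - 129*r - 135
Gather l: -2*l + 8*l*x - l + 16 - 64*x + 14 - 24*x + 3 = l*(8*x - 3) - 88*x + 33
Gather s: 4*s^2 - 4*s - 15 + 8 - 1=4*s^2 - 4*s - 8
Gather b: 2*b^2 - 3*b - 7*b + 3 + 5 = 2*b^2 - 10*b + 8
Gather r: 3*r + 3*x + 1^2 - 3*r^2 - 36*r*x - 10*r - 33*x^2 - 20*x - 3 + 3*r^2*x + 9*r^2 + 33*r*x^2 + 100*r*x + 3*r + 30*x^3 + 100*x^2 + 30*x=r^2*(3*x + 6) + r*(33*x^2 + 64*x - 4) + 30*x^3 + 67*x^2 + 13*x - 2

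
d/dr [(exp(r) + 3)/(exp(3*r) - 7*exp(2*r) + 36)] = (-(exp(r) + 3)*(3*exp(r) - 14)*exp(r) + exp(3*r) - 7*exp(2*r) + 36)*exp(r)/(exp(3*r) - 7*exp(2*r) + 36)^2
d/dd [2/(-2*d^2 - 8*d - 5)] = 8*(d + 2)/(2*d^2 + 8*d + 5)^2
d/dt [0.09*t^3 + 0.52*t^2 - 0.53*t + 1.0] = 0.27*t^2 + 1.04*t - 0.53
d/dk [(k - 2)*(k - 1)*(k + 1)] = 3*k^2 - 4*k - 1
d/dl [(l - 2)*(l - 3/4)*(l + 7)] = 3*l^2 + 17*l/2 - 71/4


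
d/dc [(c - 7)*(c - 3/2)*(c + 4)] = 3*c^2 - 9*c - 47/2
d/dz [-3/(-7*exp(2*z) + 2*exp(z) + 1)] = (6 - 42*exp(z))*exp(z)/(-7*exp(2*z) + 2*exp(z) + 1)^2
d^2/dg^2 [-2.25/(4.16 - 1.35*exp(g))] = (4.100625*exp(g) + 12.636)*exp(g)/(1.35*exp(g) - 4.16)^3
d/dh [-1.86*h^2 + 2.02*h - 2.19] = 2.02 - 3.72*h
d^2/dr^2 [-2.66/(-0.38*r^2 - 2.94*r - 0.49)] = (-0.768208*r^2 - 5.943504*r + 2.66*(0.76*r + 2.94)*(1.52*r + 5.88) - 0.990584)/(0.38*r^2 + 2.94*r + 0.49)^3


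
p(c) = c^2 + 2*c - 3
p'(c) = 2*c + 2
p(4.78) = 29.41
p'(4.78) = 11.56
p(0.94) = -0.24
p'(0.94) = 3.88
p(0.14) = -2.70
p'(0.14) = 2.28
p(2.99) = 11.92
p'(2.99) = 7.98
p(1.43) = 1.90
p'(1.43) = 4.86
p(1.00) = 0.00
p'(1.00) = 4.00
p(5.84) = 42.79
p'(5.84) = 13.68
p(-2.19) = -2.58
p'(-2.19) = -2.38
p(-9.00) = 60.00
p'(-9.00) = -16.00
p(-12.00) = 117.00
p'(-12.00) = -22.00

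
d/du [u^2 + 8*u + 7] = 2*u + 8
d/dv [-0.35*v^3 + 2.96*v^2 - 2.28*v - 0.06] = -1.05*v^2 + 5.92*v - 2.28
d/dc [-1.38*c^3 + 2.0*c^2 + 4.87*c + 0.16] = -4.14*c^2 + 4.0*c + 4.87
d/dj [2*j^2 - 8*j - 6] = 4*j - 8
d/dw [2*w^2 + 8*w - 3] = 4*w + 8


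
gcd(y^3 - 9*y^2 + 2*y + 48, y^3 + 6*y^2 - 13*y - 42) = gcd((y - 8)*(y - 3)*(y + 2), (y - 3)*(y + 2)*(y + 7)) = y^2 - y - 6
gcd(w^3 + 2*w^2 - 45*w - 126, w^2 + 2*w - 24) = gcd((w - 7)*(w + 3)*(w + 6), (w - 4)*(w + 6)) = w + 6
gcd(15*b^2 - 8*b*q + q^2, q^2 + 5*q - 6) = 1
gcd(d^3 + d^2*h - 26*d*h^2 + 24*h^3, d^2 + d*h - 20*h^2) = d - 4*h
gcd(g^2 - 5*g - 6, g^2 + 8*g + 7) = g + 1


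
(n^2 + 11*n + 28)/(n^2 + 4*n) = (n + 7)/n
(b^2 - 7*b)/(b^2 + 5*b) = (b - 7)/(b + 5)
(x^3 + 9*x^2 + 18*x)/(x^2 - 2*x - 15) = x*(x + 6)/(x - 5)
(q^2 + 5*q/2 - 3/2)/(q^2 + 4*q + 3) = (q - 1/2)/(q + 1)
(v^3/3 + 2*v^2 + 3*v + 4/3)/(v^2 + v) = (v^2 + 5*v + 4)/(3*v)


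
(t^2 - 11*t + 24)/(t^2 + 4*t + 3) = (t^2 - 11*t + 24)/(t^2 + 4*t + 3)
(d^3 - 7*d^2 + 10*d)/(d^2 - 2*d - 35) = d*(-d^2 + 7*d - 10)/(-d^2 + 2*d + 35)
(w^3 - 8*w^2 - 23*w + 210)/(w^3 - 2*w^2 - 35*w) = (w - 6)/w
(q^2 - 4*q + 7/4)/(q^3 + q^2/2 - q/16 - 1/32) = 8*(4*q^2 - 16*q + 7)/(32*q^3 + 16*q^2 - 2*q - 1)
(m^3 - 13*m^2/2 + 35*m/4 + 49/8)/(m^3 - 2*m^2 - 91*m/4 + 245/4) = (m + 1/2)/(m + 5)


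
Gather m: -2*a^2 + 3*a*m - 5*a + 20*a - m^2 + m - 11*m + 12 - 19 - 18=-2*a^2 + 15*a - m^2 + m*(3*a - 10) - 25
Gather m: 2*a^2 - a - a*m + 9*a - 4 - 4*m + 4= 2*a^2 + 8*a + m*(-a - 4)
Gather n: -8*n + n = -7*n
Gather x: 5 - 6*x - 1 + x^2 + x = x^2 - 5*x + 4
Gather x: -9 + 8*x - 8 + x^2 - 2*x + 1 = x^2 + 6*x - 16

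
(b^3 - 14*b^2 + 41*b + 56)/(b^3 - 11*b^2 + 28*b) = (b^2 - 7*b - 8)/(b*(b - 4))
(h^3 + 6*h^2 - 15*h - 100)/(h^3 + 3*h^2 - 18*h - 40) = (h + 5)/(h + 2)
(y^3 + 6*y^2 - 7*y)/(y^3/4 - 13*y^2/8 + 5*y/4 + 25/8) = 8*y*(y^2 + 6*y - 7)/(2*y^3 - 13*y^2 + 10*y + 25)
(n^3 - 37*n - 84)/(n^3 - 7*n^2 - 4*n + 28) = (n^2 + 7*n + 12)/(n^2 - 4)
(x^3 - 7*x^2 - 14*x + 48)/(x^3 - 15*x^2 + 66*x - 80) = (x + 3)/(x - 5)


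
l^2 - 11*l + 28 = (l - 7)*(l - 4)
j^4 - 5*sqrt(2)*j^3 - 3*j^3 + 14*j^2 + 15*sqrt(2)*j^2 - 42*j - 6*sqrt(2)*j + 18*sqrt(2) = (j - 3)*(j - 3*sqrt(2))*(j - sqrt(2))^2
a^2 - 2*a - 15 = (a - 5)*(a + 3)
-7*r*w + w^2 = w*(-7*r + w)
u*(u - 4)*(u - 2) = u^3 - 6*u^2 + 8*u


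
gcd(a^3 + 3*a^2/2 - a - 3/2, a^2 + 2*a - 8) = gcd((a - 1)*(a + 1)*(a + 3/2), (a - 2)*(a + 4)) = 1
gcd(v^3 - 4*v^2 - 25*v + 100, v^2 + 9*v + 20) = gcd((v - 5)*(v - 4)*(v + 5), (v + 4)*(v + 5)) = v + 5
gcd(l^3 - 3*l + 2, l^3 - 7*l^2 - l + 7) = l - 1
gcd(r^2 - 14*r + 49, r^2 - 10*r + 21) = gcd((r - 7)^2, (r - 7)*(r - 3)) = r - 7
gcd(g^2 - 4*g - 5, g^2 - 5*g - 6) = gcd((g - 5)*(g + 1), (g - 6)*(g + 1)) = g + 1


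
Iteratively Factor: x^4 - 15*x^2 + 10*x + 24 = (x - 2)*(x^3 + 2*x^2 - 11*x - 12) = (x - 2)*(x + 4)*(x^2 - 2*x - 3) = (x - 3)*(x - 2)*(x + 4)*(x + 1)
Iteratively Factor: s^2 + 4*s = (s)*(s + 4)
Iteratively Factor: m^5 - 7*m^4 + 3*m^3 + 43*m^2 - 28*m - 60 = (m + 2)*(m^4 - 9*m^3 + 21*m^2 + m - 30) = (m - 3)*(m + 2)*(m^3 - 6*m^2 + 3*m + 10) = (m - 3)*(m + 1)*(m + 2)*(m^2 - 7*m + 10) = (m - 5)*(m - 3)*(m + 1)*(m + 2)*(m - 2)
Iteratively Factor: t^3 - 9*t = (t)*(t^2 - 9) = t*(t - 3)*(t + 3)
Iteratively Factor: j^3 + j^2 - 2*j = (j - 1)*(j^2 + 2*j) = j*(j - 1)*(j + 2)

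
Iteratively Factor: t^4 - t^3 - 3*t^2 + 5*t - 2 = (t + 2)*(t^3 - 3*t^2 + 3*t - 1) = (t - 1)*(t + 2)*(t^2 - 2*t + 1) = (t - 1)^2*(t + 2)*(t - 1)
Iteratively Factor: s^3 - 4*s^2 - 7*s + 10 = (s - 5)*(s^2 + s - 2) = (s - 5)*(s - 1)*(s + 2)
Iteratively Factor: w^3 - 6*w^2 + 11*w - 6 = (w - 3)*(w^2 - 3*w + 2) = (w - 3)*(w - 2)*(w - 1)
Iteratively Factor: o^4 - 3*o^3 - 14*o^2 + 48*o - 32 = (o + 4)*(o^3 - 7*o^2 + 14*o - 8) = (o - 4)*(o + 4)*(o^2 - 3*o + 2) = (o - 4)*(o - 2)*(o + 4)*(o - 1)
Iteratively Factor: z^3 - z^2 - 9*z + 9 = (z + 3)*(z^2 - 4*z + 3) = (z - 1)*(z + 3)*(z - 3)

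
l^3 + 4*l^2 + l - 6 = (l - 1)*(l + 2)*(l + 3)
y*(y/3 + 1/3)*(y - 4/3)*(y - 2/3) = y^4/3 - y^3/3 - 10*y^2/27 + 8*y/27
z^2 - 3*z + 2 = (z - 2)*(z - 1)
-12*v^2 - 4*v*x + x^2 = (-6*v + x)*(2*v + x)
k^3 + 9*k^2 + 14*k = k*(k + 2)*(k + 7)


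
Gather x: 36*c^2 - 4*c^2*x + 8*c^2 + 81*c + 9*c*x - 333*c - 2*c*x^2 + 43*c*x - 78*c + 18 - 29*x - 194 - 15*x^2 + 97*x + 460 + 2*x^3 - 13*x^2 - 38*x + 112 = 44*c^2 - 330*c + 2*x^3 + x^2*(-2*c - 28) + x*(-4*c^2 + 52*c + 30) + 396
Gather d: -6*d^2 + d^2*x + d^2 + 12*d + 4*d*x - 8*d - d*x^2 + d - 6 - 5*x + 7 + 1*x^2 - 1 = d^2*(x - 5) + d*(-x^2 + 4*x + 5) + x^2 - 5*x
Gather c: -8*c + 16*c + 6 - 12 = 8*c - 6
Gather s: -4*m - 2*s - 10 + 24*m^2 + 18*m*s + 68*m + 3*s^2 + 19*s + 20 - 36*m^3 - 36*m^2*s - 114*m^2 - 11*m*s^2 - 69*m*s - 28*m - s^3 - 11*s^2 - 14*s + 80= -36*m^3 - 90*m^2 + 36*m - s^3 + s^2*(-11*m - 8) + s*(-36*m^2 - 51*m + 3) + 90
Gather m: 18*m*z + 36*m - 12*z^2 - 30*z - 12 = m*(18*z + 36) - 12*z^2 - 30*z - 12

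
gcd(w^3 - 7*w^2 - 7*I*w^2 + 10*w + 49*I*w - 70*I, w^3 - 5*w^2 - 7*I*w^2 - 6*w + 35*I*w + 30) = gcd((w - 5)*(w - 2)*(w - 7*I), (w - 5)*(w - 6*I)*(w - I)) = w - 5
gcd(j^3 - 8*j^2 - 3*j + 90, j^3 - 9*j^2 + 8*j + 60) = j^2 - 11*j + 30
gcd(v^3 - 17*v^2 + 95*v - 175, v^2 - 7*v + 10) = v - 5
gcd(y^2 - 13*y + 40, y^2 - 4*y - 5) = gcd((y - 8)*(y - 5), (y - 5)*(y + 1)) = y - 5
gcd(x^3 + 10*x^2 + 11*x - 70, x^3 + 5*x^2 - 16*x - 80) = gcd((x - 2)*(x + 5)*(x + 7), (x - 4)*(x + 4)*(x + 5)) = x + 5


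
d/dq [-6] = 0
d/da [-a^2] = -2*a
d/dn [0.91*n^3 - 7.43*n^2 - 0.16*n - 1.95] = 2.73*n^2 - 14.86*n - 0.16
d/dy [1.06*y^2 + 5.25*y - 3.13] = 2.12*y + 5.25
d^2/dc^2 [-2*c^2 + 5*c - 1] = -4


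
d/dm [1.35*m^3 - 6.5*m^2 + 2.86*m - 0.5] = 4.05*m^2 - 13.0*m + 2.86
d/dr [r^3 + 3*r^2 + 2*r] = 3*r^2 + 6*r + 2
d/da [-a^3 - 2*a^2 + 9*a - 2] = -3*a^2 - 4*a + 9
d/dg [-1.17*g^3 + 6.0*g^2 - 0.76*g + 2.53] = -3.51*g^2 + 12.0*g - 0.76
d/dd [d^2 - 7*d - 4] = 2*d - 7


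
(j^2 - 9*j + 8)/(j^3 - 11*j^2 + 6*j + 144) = (j - 1)/(j^2 - 3*j - 18)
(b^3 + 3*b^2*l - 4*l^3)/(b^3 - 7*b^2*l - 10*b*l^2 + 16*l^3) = (b + 2*l)/(b - 8*l)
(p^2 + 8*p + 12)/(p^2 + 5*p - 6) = (p + 2)/(p - 1)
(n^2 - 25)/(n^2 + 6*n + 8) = (n^2 - 25)/(n^2 + 6*n + 8)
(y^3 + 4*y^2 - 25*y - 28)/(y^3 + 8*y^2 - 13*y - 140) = (y + 1)/(y + 5)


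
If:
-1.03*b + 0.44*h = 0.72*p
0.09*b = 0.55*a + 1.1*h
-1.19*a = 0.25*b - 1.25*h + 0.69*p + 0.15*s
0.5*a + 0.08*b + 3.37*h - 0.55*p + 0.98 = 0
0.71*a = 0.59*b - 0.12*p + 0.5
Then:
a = 10.35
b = 8.56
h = -4.48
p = -14.98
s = -64.76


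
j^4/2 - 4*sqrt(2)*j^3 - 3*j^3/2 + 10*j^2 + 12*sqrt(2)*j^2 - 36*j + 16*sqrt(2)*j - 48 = (j/2 + 1/2)*(j - 4)*(j - 6*sqrt(2))*(j - 2*sqrt(2))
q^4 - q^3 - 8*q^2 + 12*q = q*(q - 2)^2*(q + 3)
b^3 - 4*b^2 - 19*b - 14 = (b - 7)*(b + 1)*(b + 2)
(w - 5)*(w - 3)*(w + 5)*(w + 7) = w^4 + 4*w^3 - 46*w^2 - 100*w + 525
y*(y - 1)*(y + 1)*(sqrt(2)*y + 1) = sqrt(2)*y^4 + y^3 - sqrt(2)*y^2 - y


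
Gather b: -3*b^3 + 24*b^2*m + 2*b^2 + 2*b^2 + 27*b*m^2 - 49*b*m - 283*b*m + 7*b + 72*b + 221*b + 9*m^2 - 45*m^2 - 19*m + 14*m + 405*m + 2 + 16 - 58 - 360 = -3*b^3 + b^2*(24*m + 4) + b*(27*m^2 - 332*m + 300) - 36*m^2 + 400*m - 400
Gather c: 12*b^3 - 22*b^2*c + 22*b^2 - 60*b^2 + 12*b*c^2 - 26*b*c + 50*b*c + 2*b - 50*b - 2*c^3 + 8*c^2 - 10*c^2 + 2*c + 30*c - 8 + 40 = 12*b^3 - 38*b^2 - 48*b - 2*c^3 + c^2*(12*b - 2) + c*(-22*b^2 + 24*b + 32) + 32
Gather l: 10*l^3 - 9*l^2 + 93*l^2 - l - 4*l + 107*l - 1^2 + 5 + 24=10*l^3 + 84*l^2 + 102*l + 28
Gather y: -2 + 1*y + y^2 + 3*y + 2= y^2 + 4*y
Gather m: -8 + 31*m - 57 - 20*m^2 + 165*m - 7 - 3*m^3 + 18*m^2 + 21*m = -3*m^3 - 2*m^2 + 217*m - 72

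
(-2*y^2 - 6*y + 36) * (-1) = 2*y^2 + 6*y - 36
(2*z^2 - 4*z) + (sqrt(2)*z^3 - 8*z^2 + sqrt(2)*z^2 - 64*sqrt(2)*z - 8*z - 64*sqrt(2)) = sqrt(2)*z^3 - 6*z^2 + sqrt(2)*z^2 - 64*sqrt(2)*z - 12*z - 64*sqrt(2)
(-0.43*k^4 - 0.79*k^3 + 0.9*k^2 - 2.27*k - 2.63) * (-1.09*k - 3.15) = 0.4687*k^5 + 2.2156*k^4 + 1.5075*k^3 - 0.3607*k^2 + 10.0172*k + 8.2845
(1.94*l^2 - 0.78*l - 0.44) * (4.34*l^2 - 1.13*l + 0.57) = 8.4196*l^4 - 5.5774*l^3 + 0.0775999999999999*l^2 + 0.0526*l - 0.2508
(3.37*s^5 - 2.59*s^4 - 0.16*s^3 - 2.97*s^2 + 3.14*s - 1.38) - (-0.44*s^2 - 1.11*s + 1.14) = 3.37*s^5 - 2.59*s^4 - 0.16*s^3 - 2.53*s^2 + 4.25*s - 2.52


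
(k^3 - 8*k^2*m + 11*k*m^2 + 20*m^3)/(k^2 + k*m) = k - 9*m + 20*m^2/k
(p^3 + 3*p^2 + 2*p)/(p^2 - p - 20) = p*(p^2 + 3*p + 2)/(p^2 - p - 20)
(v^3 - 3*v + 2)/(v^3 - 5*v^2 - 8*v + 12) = (v - 1)/(v - 6)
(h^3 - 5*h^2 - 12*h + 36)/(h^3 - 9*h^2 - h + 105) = (h^2 - 8*h + 12)/(h^2 - 12*h + 35)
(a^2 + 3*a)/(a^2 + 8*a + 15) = a/(a + 5)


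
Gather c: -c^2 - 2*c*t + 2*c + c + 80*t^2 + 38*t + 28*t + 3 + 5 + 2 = -c^2 + c*(3 - 2*t) + 80*t^2 + 66*t + 10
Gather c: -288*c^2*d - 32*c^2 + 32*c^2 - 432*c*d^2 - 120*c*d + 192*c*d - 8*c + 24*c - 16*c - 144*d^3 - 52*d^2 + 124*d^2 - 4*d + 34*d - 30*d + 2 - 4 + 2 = -288*c^2*d + c*(-432*d^2 + 72*d) - 144*d^3 + 72*d^2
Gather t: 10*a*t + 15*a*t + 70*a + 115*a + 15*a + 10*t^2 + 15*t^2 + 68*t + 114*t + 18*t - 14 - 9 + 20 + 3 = 200*a + 25*t^2 + t*(25*a + 200)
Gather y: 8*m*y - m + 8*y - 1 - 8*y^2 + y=-m - 8*y^2 + y*(8*m + 9) - 1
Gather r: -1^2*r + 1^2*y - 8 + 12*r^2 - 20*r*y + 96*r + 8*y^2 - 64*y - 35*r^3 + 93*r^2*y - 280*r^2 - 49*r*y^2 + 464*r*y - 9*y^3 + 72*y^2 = -35*r^3 + r^2*(93*y - 268) + r*(-49*y^2 + 444*y + 95) - 9*y^3 + 80*y^2 - 63*y - 8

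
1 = 1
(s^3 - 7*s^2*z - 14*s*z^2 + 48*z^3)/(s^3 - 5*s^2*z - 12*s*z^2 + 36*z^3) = (-s + 8*z)/(-s + 6*z)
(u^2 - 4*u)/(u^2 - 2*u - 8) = u/(u + 2)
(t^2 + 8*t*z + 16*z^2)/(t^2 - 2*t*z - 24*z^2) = (-t - 4*z)/(-t + 6*z)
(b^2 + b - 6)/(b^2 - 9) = (b - 2)/(b - 3)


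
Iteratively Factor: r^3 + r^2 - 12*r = (r - 3)*(r^2 + 4*r) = (r - 3)*(r + 4)*(r)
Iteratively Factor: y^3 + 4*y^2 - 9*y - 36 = (y - 3)*(y^2 + 7*y + 12) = (y - 3)*(y + 3)*(y + 4)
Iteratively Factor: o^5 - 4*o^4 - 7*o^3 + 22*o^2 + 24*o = (o - 3)*(o^4 - o^3 - 10*o^2 - 8*o) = o*(o - 3)*(o^3 - o^2 - 10*o - 8) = o*(o - 4)*(o - 3)*(o^2 + 3*o + 2) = o*(o - 4)*(o - 3)*(o + 1)*(o + 2)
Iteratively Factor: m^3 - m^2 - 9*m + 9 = (m - 1)*(m^2 - 9) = (m - 3)*(m - 1)*(m + 3)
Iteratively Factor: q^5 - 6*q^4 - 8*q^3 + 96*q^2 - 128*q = (q + 4)*(q^4 - 10*q^3 + 32*q^2 - 32*q) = (q - 4)*(q + 4)*(q^3 - 6*q^2 + 8*q) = (q - 4)*(q - 2)*(q + 4)*(q^2 - 4*q) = q*(q - 4)*(q - 2)*(q + 4)*(q - 4)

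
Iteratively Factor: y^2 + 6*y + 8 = (y + 4)*(y + 2)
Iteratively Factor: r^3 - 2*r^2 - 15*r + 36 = (r - 3)*(r^2 + r - 12) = (r - 3)*(r + 4)*(r - 3)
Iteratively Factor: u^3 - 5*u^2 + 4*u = (u)*(u^2 - 5*u + 4) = u*(u - 4)*(u - 1)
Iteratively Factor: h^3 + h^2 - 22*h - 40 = (h - 5)*(h^2 + 6*h + 8) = (h - 5)*(h + 4)*(h + 2)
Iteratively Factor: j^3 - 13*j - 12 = (j - 4)*(j^2 + 4*j + 3) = (j - 4)*(j + 1)*(j + 3)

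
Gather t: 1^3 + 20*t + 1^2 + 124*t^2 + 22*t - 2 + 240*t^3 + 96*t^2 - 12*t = 240*t^3 + 220*t^2 + 30*t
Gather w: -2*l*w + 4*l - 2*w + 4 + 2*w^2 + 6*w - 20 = 4*l + 2*w^2 + w*(4 - 2*l) - 16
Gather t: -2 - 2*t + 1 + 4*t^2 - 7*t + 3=4*t^2 - 9*t + 2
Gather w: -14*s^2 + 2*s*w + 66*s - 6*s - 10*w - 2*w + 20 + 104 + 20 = -14*s^2 + 60*s + w*(2*s - 12) + 144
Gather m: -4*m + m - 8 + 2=-3*m - 6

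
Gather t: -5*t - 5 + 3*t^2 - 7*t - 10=3*t^2 - 12*t - 15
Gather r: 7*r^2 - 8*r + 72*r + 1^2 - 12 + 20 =7*r^2 + 64*r + 9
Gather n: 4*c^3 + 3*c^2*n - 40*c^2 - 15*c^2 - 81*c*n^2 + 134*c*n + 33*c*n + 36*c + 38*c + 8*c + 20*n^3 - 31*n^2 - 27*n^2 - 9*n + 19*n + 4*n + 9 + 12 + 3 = 4*c^3 - 55*c^2 + 82*c + 20*n^3 + n^2*(-81*c - 58) + n*(3*c^2 + 167*c + 14) + 24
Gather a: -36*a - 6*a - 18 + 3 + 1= -42*a - 14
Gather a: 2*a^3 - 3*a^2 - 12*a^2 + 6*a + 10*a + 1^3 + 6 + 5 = 2*a^3 - 15*a^2 + 16*a + 12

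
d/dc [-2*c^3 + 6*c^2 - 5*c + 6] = -6*c^2 + 12*c - 5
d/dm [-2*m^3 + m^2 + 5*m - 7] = -6*m^2 + 2*m + 5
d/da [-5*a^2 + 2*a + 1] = 2 - 10*a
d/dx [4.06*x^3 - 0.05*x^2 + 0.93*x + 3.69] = 12.18*x^2 - 0.1*x + 0.93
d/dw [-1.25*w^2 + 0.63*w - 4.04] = 0.63 - 2.5*w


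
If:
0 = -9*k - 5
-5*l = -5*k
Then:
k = -5/9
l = -5/9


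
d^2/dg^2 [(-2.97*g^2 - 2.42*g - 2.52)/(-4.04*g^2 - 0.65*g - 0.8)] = (-5.6843418860808e-14*g^4 + 63.398104*g^3 + 189.188352*g^2 - 7.22352000000001*g - 12.87508)/(65.939264*g^6 + 31.82712*g^5 + 44.29254*g^4 + 12.879425*g^3 + 8.7708*g^2 + 1.248*g + 0.512)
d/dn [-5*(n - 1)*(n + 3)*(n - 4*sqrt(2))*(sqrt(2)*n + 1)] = -20*sqrt(2)*n^3 - 30*sqrt(2)*n^2 + 105*n^2 + 70*sqrt(2)*n + 140*n - 105 + 40*sqrt(2)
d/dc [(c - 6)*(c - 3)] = 2*c - 9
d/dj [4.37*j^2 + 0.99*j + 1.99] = 8.74*j + 0.99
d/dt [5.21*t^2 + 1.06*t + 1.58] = 10.42*t + 1.06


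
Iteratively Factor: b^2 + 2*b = (b + 2)*(b)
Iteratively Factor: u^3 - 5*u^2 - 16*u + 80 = (u - 5)*(u^2 - 16) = (u - 5)*(u + 4)*(u - 4)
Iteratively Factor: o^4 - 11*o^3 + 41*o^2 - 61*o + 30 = (o - 3)*(o^3 - 8*o^2 + 17*o - 10) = (o - 5)*(o - 3)*(o^2 - 3*o + 2) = (o - 5)*(o - 3)*(o - 1)*(o - 2)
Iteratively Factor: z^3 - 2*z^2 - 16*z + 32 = (z + 4)*(z^2 - 6*z + 8) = (z - 2)*(z + 4)*(z - 4)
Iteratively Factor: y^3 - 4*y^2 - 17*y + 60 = (y + 4)*(y^2 - 8*y + 15) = (y - 3)*(y + 4)*(y - 5)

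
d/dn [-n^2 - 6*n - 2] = -2*n - 6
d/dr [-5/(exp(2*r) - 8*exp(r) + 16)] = 10*(exp(r) - 4)*exp(r)/(exp(2*r) - 8*exp(r) + 16)^2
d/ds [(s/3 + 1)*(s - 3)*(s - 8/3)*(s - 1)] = 4*s^3/3 - 11*s^2/3 - 38*s/9 + 11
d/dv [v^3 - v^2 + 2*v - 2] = 3*v^2 - 2*v + 2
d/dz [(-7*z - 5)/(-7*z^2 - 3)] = 7*(-7*z^2 - 10*z + 3)/(49*z^4 + 42*z^2 + 9)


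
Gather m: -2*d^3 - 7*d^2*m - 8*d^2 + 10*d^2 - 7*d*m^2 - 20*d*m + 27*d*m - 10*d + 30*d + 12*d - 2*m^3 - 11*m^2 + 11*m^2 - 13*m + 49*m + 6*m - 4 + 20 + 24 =-2*d^3 + 2*d^2 - 7*d*m^2 + 32*d - 2*m^3 + m*(-7*d^2 + 7*d + 42) + 40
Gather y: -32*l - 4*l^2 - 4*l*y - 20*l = -4*l^2 - 4*l*y - 52*l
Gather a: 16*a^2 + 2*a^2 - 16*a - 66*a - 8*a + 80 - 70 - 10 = 18*a^2 - 90*a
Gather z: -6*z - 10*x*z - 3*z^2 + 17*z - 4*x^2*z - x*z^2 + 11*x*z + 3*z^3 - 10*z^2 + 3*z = 3*z^3 + z^2*(-x - 13) + z*(-4*x^2 + x + 14)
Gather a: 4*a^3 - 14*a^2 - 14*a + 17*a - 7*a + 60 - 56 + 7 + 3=4*a^3 - 14*a^2 - 4*a + 14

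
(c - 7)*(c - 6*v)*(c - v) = c^3 - 7*c^2*v - 7*c^2 + 6*c*v^2 + 49*c*v - 42*v^2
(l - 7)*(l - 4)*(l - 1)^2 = l^4 - 13*l^3 + 51*l^2 - 67*l + 28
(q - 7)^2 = q^2 - 14*q + 49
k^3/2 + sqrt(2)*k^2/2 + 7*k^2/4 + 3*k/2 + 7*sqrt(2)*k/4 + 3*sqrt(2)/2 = (k/2 + 1)*(k + 3/2)*(k + sqrt(2))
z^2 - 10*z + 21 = (z - 7)*(z - 3)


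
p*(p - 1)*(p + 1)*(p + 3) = p^4 + 3*p^3 - p^2 - 3*p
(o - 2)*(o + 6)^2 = o^3 + 10*o^2 + 12*o - 72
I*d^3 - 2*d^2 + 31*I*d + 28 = (d - 4*I)*(d + 7*I)*(I*d + 1)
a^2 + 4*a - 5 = (a - 1)*(a + 5)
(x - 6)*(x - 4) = x^2 - 10*x + 24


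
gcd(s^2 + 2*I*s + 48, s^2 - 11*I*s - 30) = s - 6*I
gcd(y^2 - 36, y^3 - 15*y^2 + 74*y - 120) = y - 6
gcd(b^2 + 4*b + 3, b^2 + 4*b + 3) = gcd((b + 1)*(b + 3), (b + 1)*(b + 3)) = b^2 + 4*b + 3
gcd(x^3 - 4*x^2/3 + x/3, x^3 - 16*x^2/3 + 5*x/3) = x^2 - x/3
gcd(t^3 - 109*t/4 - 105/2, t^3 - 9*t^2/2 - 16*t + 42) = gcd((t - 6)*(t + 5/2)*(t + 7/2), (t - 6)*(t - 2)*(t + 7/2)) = t^2 - 5*t/2 - 21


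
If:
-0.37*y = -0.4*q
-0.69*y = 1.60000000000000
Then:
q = -2.14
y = -2.32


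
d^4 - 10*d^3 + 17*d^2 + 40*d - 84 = (d - 7)*(d - 3)*(d - 2)*(d + 2)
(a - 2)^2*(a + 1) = a^3 - 3*a^2 + 4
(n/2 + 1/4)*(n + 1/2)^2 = n^3/2 + 3*n^2/4 + 3*n/8 + 1/16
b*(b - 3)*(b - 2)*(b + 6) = b^4 + b^3 - 24*b^2 + 36*b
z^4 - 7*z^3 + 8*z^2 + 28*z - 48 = (z - 4)*(z - 3)*(z - 2)*(z + 2)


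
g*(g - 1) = g^2 - g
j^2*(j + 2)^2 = j^4 + 4*j^3 + 4*j^2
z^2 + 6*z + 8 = (z + 2)*(z + 4)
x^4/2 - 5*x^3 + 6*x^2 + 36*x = x*(x/2 + 1)*(x - 6)^2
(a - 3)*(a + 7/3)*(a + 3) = a^3 + 7*a^2/3 - 9*a - 21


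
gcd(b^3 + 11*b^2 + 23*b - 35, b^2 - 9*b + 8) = b - 1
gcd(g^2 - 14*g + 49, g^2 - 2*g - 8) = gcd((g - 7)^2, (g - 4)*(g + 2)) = 1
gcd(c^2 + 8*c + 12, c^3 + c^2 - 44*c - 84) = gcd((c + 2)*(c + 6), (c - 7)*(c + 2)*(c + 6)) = c^2 + 8*c + 12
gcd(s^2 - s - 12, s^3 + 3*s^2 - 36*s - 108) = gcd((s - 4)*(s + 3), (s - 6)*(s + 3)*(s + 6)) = s + 3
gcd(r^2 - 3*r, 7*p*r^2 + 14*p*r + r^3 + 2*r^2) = r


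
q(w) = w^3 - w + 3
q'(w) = 3*w^2 - 1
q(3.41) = 39.24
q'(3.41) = 33.88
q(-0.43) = 3.35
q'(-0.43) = -0.45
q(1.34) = 4.07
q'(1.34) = 4.39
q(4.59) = 95.11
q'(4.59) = 62.20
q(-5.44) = -152.55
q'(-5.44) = 87.78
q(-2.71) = -14.19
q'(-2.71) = 21.03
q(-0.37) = 3.32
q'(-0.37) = -0.59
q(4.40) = 83.78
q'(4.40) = 57.08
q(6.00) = 213.00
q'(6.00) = 107.00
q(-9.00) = -717.00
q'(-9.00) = 242.00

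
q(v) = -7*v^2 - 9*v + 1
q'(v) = -14*v - 9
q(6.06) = -310.61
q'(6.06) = -93.84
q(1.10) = -17.37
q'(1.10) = -24.40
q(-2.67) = -24.87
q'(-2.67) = 28.38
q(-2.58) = -22.37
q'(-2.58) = 27.12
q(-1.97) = -8.44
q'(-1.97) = 18.58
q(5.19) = -234.26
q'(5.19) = -81.66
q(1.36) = -24.19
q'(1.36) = -28.04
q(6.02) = -306.86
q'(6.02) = -93.28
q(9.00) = -647.00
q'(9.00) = -135.00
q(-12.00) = -899.00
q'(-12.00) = 159.00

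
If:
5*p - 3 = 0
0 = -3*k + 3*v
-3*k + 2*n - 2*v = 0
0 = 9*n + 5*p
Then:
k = -2/15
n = -1/3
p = 3/5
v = -2/15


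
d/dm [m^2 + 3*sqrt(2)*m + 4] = 2*m + 3*sqrt(2)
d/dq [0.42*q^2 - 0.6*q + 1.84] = 0.84*q - 0.6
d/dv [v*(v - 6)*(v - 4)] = 3*v^2 - 20*v + 24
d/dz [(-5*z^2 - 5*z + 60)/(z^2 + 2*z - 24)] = 5*z*(24 - z)/(z^4 + 4*z^3 - 44*z^2 - 96*z + 576)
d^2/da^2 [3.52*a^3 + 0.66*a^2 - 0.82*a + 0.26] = 21.12*a + 1.32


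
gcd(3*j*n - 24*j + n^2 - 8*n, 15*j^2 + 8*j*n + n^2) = 3*j + n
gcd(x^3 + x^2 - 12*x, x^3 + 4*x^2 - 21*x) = x^2 - 3*x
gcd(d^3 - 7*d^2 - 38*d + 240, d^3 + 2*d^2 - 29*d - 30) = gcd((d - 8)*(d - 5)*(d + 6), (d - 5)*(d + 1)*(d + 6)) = d^2 + d - 30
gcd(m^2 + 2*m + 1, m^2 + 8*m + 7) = m + 1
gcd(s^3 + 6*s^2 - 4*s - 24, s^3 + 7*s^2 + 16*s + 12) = s + 2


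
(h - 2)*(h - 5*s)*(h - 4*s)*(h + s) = h^4 - 8*h^3*s - 2*h^3 + 11*h^2*s^2 + 16*h^2*s + 20*h*s^3 - 22*h*s^2 - 40*s^3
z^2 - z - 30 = (z - 6)*(z + 5)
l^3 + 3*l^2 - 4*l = l*(l - 1)*(l + 4)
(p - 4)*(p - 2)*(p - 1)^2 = p^4 - 8*p^3 + 21*p^2 - 22*p + 8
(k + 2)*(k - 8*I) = k^2 + 2*k - 8*I*k - 16*I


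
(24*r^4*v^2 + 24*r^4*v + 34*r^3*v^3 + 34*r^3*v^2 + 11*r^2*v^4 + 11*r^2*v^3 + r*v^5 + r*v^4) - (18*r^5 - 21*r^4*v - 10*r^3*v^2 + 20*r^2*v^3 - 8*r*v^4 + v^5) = -18*r^5 + 24*r^4*v^2 + 45*r^4*v + 34*r^3*v^3 + 44*r^3*v^2 + 11*r^2*v^4 - 9*r^2*v^3 + r*v^5 + 9*r*v^4 - v^5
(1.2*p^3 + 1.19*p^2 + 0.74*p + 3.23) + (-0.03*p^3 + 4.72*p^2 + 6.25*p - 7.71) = 1.17*p^3 + 5.91*p^2 + 6.99*p - 4.48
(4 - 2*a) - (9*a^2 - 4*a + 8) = -9*a^2 + 2*a - 4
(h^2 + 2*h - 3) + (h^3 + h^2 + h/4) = h^3 + 2*h^2 + 9*h/4 - 3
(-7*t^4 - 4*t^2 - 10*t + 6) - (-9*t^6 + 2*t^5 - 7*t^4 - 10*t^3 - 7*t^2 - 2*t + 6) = 9*t^6 - 2*t^5 + 10*t^3 + 3*t^2 - 8*t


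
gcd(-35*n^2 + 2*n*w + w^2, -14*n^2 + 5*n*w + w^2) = 7*n + w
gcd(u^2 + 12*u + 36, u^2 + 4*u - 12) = u + 6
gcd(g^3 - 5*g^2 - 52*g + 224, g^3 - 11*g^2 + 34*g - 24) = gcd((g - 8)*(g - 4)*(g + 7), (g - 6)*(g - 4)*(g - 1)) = g - 4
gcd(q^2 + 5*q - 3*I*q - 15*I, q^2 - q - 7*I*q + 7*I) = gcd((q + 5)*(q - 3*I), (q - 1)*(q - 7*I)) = 1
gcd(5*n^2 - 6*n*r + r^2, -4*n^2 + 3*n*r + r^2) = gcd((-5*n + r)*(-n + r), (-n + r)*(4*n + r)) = -n + r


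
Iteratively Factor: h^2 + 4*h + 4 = (h + 2)*(h + 2)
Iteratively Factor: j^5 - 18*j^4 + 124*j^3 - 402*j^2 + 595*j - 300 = (j - 5)*(j^4 - 13*j^3 + 59*j^2 - 107*j + 60) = (j - 5)*(j - 1)*(j^3 - 12*j^2 + 47*j - 60) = (j - 5)*(j - 4)*(j - 1)*(j^2 - 8*j + 15) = (j - 5)*(j - 4)*(j - 3)*(j - 1)*(j - 5)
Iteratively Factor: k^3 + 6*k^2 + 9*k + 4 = (k + 4)*(k^2 + 2*k + 1) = (k + 1)*(k + 4)*(k + 1)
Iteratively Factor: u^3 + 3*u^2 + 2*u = (u)*(u^2 + 3*u + 2) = u*(u + 2)*(u + 1)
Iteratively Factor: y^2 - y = (y - 1)*(y)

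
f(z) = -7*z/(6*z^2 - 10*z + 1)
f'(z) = -7*z*(10 - 12*z)/(6*z^2 - 10*z + 1)^2 - 7/(6*z^2 - 10*z + 1)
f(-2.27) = 0.29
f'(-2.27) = 0.07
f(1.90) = -3.63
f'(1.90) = 10.80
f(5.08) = -0.34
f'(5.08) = 0.10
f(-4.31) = 0.19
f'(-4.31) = 0.03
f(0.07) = -1.49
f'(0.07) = -62.62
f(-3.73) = 0.21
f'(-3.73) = 0.04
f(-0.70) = 0.45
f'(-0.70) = 0.11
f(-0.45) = 0.47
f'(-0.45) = 0.03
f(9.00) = -0.16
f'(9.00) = 0.02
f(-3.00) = 0.25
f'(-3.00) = 0.05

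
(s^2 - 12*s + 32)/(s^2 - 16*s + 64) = (s - 4)/(s - 8)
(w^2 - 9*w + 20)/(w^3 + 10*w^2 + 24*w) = (w^2 - 9*w + 20)/(w*(w^2 + 10*w + 24))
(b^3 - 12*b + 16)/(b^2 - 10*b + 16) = (b^2 + 2*b - 8)/(b - 8)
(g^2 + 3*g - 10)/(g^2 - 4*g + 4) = (g + 5)/(g - 2)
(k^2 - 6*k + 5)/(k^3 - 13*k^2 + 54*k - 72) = (k^2 - 6*k + 5)/(k^3 - 13*k^2 + 54*k - 72)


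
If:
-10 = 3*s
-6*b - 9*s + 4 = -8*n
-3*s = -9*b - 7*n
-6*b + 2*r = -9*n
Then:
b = 79/57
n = -61/19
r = 707/38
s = -10/3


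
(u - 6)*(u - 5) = u^2 - 11*u + 30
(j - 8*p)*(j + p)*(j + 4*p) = j^3 - 3*j^2*p - 36*j*p^2 - 32*p^3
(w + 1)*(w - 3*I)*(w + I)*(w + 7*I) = w^4 + w^3 + 5*I*w^3 + 17*w^2 + 5*I*w^2 + 17*w + 21*I*w + 21*I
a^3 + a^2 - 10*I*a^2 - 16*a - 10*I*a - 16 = (a + 1)*(a - 8*I)*(a - 2*I)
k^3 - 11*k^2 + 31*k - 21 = (k - 7)*(k - 3)*(k - 1)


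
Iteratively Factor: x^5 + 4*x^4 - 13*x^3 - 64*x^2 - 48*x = (x)*(x^4 + 4*x^3 - 13*x^2 - 64*x - 48) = x*(x + 1)*(x^3 + 3*x^2 - 16*x - 48) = x*(x + 1)*(x + 4)*(x^2 - x - 12) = x*(x - 4)*(x + 1)*(x + 4)*(x + 3)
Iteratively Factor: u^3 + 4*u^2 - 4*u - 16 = (u + 4)*(u^2 - 4) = (u + 2)*(u + 4)*(u - 2)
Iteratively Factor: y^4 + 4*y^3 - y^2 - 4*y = (y)*(y^3 + 4*y^2 - y - 4) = y*(y + 4)*(y^2 - 1) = y*(y - 1)*(y + 4)*(y + 1)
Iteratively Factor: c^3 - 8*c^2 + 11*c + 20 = (c - 4)*(c^2 - 4*c - 5) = (c - 4)*(c + 1)*(c - 5)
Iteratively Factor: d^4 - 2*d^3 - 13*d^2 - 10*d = (d)*(d^3 - 2*d^2 - 13*d - 10) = d*(d + 2)*(d^2 - 4*d - 5) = d*(d + 1)*(d + 2)*(d - 5)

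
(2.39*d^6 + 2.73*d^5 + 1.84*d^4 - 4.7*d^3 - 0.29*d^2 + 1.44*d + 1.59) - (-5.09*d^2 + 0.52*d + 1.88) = 2.39*d^6 + 2.73*d^5 + 1.84*d^4 - 4.7*d^3 + 4.8*d^2 + 0.92*d - 0.29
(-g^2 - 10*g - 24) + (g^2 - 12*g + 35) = 11 - 22*g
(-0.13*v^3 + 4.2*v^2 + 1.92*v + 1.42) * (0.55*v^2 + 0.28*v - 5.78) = -0.0715*v^5 + 2.2736*v^4 + 2.9834*v^3 - 22.9574*v^2 - 10.7*v - 8.2076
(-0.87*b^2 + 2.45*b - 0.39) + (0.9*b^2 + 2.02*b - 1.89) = 0.03*b^2 + 4.47*b - 2.28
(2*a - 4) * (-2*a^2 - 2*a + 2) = -4*a^3 + 4*a^2 + 12*a - 8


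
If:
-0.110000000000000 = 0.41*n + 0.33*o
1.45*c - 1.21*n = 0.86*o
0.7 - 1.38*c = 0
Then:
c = 0.51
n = 7.22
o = -9.31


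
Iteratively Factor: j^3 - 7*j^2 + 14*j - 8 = (j - 1)*(j^2 - 6*j + 8) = (j - 2)*(j - 1)*(j - 4)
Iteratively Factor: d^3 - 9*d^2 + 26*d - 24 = (d - 2)*(d^2 - 7*d + 12) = (d - 4)*(d - 2)*(d - 3)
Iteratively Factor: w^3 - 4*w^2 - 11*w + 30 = (w - 2)*(w^2 - 2*w - 15) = (w - 2)*(w + 3)*(w - 5)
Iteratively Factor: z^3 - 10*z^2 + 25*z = (z - 5)*(z^2 - 5*z) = z*(z - 5)*(z - 5)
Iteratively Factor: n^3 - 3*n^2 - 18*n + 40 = (n + 4)*(n^2 - 7*n + 10) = (n - 2)*(n + 4)*(n - 5)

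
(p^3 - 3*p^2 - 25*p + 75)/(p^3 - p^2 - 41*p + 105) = (p + 5)/(p + 7)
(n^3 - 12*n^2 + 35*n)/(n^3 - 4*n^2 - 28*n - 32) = n*(-n^2 + 12*n - 35)/(-n^3 + 4*n^2 + 28*n + 32)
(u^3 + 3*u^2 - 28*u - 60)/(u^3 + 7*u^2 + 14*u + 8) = (u^2 + u - 30)/(u^2 + 5*u + 4)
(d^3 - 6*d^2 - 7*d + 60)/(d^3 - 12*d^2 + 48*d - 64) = (d^2 - 2*d - 15)/(d^2 - 8*d + 16)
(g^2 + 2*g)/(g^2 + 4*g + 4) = g/(g + 2)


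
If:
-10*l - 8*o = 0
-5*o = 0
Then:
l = 0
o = 0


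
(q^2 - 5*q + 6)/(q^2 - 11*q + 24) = (q - 2)/(q - 8)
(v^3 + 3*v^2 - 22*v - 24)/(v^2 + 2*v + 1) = (v^2 + 2*v - 24)/(v + 1)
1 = 1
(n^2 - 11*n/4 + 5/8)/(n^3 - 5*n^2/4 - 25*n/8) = (4*n - 1)/(n*(4*n + 5))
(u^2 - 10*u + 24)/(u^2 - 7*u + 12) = (u - 6)/(u - 3)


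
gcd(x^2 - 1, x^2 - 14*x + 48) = 1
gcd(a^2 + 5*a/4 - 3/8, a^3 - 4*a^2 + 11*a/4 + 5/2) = 1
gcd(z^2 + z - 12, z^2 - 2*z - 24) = z + 4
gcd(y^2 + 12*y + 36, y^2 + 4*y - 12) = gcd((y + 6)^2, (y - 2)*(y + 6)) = y + 6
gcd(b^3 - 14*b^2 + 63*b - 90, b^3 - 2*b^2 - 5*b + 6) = b - 3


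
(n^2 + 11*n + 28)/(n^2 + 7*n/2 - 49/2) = 2*(n + 4)/(2*n - 7)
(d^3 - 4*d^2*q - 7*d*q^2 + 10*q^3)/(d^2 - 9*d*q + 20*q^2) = (-d^2 - d*q + 2*q^2)/(-d + 4*q)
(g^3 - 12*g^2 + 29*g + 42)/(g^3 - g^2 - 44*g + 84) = (g^2 - 6*g - 7)/(g^2 + 5*g - 14)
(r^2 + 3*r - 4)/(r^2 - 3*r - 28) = (r - 1)/(r - 7)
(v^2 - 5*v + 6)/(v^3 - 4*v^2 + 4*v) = (v - 3)/(v*(v - 2))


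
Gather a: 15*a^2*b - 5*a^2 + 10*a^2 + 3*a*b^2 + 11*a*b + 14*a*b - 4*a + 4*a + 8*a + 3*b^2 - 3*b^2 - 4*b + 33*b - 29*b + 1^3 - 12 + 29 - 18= a^2*(15*b + 5) + a*(3*b^2 + 25*b + 8)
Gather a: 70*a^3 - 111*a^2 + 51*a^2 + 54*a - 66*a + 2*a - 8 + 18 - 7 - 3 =70*a^3 - 60*a^2 - 10*a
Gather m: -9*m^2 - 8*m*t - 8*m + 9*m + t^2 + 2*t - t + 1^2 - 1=-9*m^2 + m*(1 - 8*t) + t^2 + t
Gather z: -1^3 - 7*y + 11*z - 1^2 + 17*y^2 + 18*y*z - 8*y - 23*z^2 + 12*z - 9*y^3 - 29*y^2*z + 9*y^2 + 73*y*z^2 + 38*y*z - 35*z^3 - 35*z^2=-9*y^3 + 26*y^2 - 15*y - 35*z^3 + z^2*(73*y - 58) + z*(-29*y^2 + 56*y + 23) - 2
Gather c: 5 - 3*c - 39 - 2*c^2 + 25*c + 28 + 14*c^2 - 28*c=12*c^2 - 6*c - 6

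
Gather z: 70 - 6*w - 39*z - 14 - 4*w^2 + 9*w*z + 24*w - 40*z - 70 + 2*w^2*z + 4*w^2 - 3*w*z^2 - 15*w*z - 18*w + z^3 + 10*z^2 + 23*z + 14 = z^3 + z^2*(10 - 3*w) + z*(2*w^2 - 6*w - 56)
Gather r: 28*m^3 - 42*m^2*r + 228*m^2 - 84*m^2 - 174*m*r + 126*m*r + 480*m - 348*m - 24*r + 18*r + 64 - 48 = 28*m^3 + 144*m^2 + 132*m + r*(-42*m^2 - 48*m - 6) + 16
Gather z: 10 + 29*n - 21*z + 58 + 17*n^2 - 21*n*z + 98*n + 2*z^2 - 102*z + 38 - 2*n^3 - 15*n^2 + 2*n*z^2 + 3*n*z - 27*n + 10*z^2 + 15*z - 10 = -2*n^3 + 2*n^2 + 100*n + z^2*(2*n + 12) + z*(-18*n - 108) + 96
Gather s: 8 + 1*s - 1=s + 7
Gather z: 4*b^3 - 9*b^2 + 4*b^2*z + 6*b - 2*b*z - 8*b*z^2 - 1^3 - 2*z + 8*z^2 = 4*b^3 - 9*b^2 + 6*b + z^2*(8 - 8*b) + z*(4*b^2 - 2*b - 2) - 1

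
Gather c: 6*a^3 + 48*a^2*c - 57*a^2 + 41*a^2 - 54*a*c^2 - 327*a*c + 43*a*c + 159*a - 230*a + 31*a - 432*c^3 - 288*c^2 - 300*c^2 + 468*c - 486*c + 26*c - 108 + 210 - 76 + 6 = 6*a^3 - 16*a^2 - 40*a - 432*c^3 + c^2*(-54*a - 588) + c*(48*a^2 - 284*a + 8) + 32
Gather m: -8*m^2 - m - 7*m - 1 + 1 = -8*m^2 - 8*m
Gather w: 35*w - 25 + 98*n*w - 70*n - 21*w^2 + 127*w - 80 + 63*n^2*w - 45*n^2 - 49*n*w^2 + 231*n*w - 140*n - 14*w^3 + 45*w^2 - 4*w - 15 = -45*n^2 - 210*n - 14*w^3 + w^2*(24 - 49*n) + w*(63*n^2 + 329*n + 158) - 120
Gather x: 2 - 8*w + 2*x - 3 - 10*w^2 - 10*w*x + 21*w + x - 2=-10*w^2 + 13*w + x*(3 - 10*w) - 3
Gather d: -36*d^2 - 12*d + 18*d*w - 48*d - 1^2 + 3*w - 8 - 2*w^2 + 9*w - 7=-36*d^2 + d*(18*w - 60) - 2*w^2 + 12*w - 16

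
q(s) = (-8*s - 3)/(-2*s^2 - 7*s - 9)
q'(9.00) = -0.02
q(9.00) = 0.32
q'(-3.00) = -1.58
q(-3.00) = -3.50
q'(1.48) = -0.00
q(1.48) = 0.63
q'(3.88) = -0.05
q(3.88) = 0.51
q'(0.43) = 0.28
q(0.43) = 0.52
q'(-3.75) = -1.09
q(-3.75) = -2.48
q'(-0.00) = 0.63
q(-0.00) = 0.33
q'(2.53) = -0.05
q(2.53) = 0.59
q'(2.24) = -0.05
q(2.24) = 0.60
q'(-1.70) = 3.03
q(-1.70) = -3.68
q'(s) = (-8*s - 3)*(4*s + 7)/(-2*s^2 - 7*s - 9)^2 - 8/(-2*s^2 - 7*s - 9) = (-16*s^2 - 12*s + 51)/(4*s^4 + 28*s^3 + 85*s^2 + 126*s + 81)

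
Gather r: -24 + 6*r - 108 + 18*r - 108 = 24*r - 240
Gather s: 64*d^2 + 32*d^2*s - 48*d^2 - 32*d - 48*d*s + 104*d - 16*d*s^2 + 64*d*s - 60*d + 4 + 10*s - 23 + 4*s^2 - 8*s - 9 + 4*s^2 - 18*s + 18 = 16*d^2 + 12*d + s^2*(8 - 16*d) + s*(32*d^2 + 16*d - 16) - 10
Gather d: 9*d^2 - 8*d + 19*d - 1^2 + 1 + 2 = 9*d^2 + 11*d + 2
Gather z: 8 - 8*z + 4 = 12 - 8*z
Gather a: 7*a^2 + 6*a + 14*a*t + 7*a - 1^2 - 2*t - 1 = 7*a^2 + a*(14*t + 13) - 2*t - 2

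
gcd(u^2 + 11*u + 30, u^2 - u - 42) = u + 6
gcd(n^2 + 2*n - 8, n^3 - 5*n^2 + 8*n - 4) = n - 2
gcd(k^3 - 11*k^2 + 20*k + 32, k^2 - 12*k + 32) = k^2 - 12*k + 32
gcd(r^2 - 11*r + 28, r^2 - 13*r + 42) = r - 7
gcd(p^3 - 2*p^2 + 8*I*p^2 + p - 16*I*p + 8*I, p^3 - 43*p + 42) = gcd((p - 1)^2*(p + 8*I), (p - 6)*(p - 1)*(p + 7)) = p - 1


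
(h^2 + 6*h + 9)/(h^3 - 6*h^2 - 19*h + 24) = (h + 3)/(h^2 - 9*h + 8)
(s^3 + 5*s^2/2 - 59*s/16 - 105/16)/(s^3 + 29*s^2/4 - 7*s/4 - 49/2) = (4*s^2 + 17*s + 15)/(4*(s^2 + 9*s + 14))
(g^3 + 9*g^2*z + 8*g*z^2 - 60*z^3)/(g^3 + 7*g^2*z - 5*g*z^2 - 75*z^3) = (-g^2 - 4*g*z + 12*z^2)/(-g^2 - 2*g*z + 15*z^2)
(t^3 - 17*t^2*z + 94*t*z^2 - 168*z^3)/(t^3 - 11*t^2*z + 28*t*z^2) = (t - 6*z)/t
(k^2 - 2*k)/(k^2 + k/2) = 2*(k - 2)/(2*k + 1)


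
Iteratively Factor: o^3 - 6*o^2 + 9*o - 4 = (o - 4)*(o^2 - 2*o + 1) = (o - 4)*(o - 1)*(o - 1)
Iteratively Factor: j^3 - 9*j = (j)*(j^2 - 9) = j*(j + 3)*(j - 3)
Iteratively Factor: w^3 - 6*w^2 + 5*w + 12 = (w - 4)*(w^2 - 2*w - 3) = (w - 4)*(w - 3)*(w + 1)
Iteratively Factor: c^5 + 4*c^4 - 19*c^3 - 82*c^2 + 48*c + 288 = (c + 3)*(c^4 + c^3 - 22*c^2 - 16*c + 96) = (c + 3)^2*(c^3 - 2*c^2 - 16*c + 32) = (c - 4)*(c + 3)^2*(c^2 + 2*c - 8) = (c - 4)*(c + 3)^2*(c + 4)*(c - 2)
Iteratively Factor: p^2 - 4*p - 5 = (p + 1)*(p - 5)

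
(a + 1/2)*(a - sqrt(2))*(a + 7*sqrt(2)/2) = a^3 + a^2/2 + 5*sqrt(2)*a^2/2 - 7*a + 5*sqrt(2)*a/4 - 7/2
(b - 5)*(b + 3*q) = b^2 + 3*b*q - 5*b - 15*q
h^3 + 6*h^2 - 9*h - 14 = (h - 2)*(h + 1)*(h + 7)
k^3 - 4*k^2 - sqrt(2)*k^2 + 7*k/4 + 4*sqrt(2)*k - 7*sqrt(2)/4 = (k - 7/2)*(k - 1/2)*(k - sqrt(2))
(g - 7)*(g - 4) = g^2 - 11*g + 28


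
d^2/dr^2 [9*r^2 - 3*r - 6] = 18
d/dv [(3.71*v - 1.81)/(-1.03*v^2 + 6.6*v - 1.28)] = (3.8213*v^2 - 3.7286*v + 7.1972)/(1.0609*v^4 - 13.596*v^3 + 46.1968*v^2 - 16.896*v + 1.6384)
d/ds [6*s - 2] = 6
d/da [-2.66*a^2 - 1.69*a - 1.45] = -5.32*a - 1.69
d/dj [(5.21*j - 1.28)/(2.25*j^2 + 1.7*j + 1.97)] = (-11.7225*j^2 + 5.76*j + 12.4397)/(5.0625*j^4 + 7.65*j^3 + 11.755*j^2 + 6.698*j + 3.8809)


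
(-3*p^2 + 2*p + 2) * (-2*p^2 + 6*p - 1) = 6*p^4 - 22*p^3 + 11*p^2 + 10*p - 2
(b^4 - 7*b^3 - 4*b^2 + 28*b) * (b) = b^5 - 7*b^4 - 4*b^3 + 28*b^2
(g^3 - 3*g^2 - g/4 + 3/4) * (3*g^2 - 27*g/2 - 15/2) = 3*g^5 - 45*g^4/2 + 129*g^3/4 + 225*g^2/8 - 33*g/4 - 45/8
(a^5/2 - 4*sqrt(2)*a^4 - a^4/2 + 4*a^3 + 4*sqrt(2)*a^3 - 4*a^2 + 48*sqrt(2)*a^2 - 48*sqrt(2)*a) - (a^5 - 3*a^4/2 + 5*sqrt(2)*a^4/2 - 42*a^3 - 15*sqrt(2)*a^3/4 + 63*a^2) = -a^5/2 - 13*sqrt(2)*a^4/2 + a^4 + 31*sqrt(2)*a^3/4 + 46*a^3 - 67*a^2 + 48*sqrt(2)*a^2 - 48*sqrt(2)*a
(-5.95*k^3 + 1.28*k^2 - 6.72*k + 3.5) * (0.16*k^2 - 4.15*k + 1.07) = -0.952*k^5 + 24.8973*k^4 - 12.7537*k^3 + 29.8176*k^2 - 21.7154*k + 3.745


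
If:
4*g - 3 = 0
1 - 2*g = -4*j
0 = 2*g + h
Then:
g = 3/4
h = -3/2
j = 1/8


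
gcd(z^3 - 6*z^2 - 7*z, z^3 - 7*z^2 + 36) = 1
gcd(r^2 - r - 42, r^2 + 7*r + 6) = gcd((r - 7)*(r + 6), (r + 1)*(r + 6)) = r + 6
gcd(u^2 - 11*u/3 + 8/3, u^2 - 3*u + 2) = u - 1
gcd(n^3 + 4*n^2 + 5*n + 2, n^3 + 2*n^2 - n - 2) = n^2 + 3*n + 2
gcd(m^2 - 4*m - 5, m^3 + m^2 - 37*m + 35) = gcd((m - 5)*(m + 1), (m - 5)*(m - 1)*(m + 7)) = m - 5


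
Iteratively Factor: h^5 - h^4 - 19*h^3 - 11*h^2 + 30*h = (h - 5)*(h^4 + 4*h^3 + h^2 - 6*h) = (h - 5)*(h - 1)*(h^3 + 5*h^2 + 6*h) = (h - 5)*(h - 1)*(h + 2)*(h^2 + 3*h) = (h - 5)*(h - 1)*(h + 2)*(h + 3)*(h)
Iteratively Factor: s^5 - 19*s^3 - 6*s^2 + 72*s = (s + 3)*(s^4 - 3*s^3 - 10*s^2 + 24*s) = (s - 2)*(s + 3)*(s^3 - s^2 - 12*s) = (s - 4)*(s - 2)*(s + 3)*(s^2 + 3*s) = (s - 4)*(s - 2)*(s + 3)^2*(s)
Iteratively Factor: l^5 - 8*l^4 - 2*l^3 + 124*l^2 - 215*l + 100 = (l - 1)*(l^4 - 7*l^3 - 9*l^2 + 115*l - 100) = (l - 1)*(l + 4)*(l^3 - 11*l^2 + 35*l - 25) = (l - 5)*(l - 1)*(l + 4)*(l^2 - 6*l + 5) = (l - 5)^2*(l - 1)*(l + 4)*(l - 1)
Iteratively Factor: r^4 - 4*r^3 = (r - 4)*(r^3) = r*(r - 4)*(r^2) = r^2*(r - 4)*(r)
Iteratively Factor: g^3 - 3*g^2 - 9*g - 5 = (g - 5)*(g^2 + 2*g + 1) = (g - 5)*(g + 1)*(g + 1)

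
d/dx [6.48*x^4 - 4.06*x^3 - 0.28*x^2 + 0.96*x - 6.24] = 25.92*x^3 - 12.18*x^2 - 0.56*x + 0.96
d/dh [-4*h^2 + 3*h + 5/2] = 3 - 8*h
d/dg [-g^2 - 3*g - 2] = -2*g - 3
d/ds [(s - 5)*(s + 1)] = 2*s - 4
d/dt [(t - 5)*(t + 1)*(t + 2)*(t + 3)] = 4*t^3 + 3*t^2 - 38*t - 49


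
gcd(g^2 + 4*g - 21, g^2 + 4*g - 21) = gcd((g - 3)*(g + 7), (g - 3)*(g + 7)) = g^2 + 4*g - 21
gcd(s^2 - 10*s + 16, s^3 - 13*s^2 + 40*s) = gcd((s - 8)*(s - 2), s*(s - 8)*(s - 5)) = s - 8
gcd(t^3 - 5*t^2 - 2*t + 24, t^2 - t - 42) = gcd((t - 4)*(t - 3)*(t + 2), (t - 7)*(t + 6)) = 1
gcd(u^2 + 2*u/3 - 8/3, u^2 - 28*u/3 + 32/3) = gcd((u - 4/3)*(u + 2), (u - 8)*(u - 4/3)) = u - 4/3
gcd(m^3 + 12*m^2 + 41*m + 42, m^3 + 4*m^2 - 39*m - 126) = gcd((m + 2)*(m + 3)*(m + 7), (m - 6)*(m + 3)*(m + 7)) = m^2 + 10*m + 21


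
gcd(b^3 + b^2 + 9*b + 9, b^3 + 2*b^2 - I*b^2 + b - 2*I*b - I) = b + 1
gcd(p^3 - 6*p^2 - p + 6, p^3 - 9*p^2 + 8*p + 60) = p - 6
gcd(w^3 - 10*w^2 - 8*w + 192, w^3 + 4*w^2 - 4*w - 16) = w + 4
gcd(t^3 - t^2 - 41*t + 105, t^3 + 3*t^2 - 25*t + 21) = t^2 + 4*t - 21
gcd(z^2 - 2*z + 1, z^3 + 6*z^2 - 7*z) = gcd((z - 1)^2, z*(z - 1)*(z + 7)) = z - 1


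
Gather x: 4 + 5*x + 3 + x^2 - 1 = x^2 + 5*x + 6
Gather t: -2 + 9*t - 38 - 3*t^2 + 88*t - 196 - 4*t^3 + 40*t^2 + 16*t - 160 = -4*t^3 + 37*t^2 + 113*t - 396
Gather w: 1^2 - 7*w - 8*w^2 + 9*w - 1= -8*w^2 + 2*w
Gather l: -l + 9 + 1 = 10 - l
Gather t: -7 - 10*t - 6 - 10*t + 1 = -20*t - 12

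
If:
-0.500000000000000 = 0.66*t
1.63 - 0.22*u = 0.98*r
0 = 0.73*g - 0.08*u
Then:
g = 0.10958904109589*u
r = 1.66326530612245 - 0.224489795918367*u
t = -0.76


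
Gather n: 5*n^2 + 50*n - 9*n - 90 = 5*n^2 + 41*n - 90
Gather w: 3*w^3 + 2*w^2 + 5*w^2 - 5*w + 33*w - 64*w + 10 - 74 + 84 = 3*w^3 + 7*w^2 - 36*w + 20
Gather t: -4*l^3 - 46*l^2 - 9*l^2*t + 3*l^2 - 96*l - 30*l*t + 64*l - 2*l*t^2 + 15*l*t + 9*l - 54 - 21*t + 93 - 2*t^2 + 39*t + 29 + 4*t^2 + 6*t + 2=-4*l^3 - 43*l^2 - 23*l + t^2*(2 - 2*l) + t*(-9*l^2 - 15*l + 24) + 70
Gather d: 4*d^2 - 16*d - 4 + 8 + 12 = 4*d^2 - 16*d + 16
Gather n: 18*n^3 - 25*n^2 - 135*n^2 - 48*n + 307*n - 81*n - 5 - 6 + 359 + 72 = 18*n^3 - 160*n^2 + 178*n + 420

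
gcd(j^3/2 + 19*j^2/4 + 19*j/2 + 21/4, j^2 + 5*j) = 1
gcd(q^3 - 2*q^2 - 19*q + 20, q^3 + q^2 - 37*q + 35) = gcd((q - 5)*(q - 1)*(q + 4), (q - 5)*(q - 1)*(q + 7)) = q^2 - 6*q + 5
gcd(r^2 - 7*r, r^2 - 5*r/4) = r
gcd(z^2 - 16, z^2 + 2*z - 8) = z + 4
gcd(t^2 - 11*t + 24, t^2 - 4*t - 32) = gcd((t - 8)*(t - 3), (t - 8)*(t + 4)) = t - 8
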